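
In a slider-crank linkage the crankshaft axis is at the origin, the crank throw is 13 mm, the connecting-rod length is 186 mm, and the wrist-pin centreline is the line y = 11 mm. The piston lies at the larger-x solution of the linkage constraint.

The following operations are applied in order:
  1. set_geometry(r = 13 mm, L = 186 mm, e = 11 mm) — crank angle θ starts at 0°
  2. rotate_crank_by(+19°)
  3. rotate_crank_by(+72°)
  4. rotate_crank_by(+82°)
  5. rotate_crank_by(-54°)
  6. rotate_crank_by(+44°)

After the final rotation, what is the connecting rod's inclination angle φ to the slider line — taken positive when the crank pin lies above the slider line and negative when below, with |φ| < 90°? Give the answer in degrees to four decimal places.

-2.2182

set_geometry: r = 13 mm, L = 186 mm, e = 11 mm; θ ← 0°
rotate_crank_by(+19°): θ ← 0° +19° = 19°
rotate_crank_by(+72°): θ ← 19° +72° = 91°
rotate_crank_by(+82°): θ ← 91° +82° = 173°
rotate_crank_by(-54°): θ ← 173° -54° = 119°
rotate_crank_by(+44°): θ ← 119° +44° = 163°
crank pin P = (r cos θ, r sin θ) = (-12.431962, 3.800832)
h = r sin θ − e = 3.800832 − 11 = -7.199168
sin φ = h / L = -7.199168 / 186 = -0.03870520
φ = arcsin(-0.03870520) = -2.218199°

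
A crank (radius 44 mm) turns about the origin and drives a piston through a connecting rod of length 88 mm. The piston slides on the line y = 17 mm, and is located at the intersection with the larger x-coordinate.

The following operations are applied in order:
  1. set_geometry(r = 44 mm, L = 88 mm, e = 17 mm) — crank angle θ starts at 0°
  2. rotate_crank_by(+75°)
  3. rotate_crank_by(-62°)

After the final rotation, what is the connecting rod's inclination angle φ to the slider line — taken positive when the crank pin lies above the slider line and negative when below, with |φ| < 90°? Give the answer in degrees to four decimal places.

set_geometry: r = 44 mm, L = 88 mm, e = 17 mm; θ ← 0°
rotate_crank_by(+75°): θ ← 0° +75° = 75°
rotate_crank_by(-62°): θ ← 75° -62° = 13°
crank pin P = (r cos θ, r sin θ) = (42.872283, 9.897846)
h = r sin θ − e = 9.897846 − 17 = -7.102154
sin φ = h / L = -7.102154 / 88 = -0.08070629
φ = arcsin(-0.08070629) = -4.629165°

-4.6292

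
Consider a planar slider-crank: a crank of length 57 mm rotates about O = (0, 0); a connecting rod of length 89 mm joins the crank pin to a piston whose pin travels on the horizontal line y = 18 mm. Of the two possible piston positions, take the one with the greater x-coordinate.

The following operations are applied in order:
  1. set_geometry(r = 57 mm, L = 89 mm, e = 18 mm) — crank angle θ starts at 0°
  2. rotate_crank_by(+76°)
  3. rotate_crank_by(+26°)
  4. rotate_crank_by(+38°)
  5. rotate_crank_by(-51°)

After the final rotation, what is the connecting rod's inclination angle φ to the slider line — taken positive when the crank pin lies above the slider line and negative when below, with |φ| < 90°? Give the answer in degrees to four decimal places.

25.9830

set_geometry: r = 57 mm, L = 89 mm, e = 18 mm; θ ← 0°
rotate_crank_by(+76°): θ ← 0° +76° = 76°
rotate_crank_by(+26°): θ ← 76° +26° = 102°
rotate_crank_by(+38°): θ ← 102° +38° = 140°
rotate_crank_by(-51°): θ ← 140° -51° = 89°
crank pin P = (r cos θ, r sin θ) = (0.994787, 56.991319)
h = r sin θ − e = 56.991319 − 18 = 38.991319
sin φ = h / L = 38.991319 / 89 = 0.43810470
φ = arcsin(0.43810470) = 25.983016°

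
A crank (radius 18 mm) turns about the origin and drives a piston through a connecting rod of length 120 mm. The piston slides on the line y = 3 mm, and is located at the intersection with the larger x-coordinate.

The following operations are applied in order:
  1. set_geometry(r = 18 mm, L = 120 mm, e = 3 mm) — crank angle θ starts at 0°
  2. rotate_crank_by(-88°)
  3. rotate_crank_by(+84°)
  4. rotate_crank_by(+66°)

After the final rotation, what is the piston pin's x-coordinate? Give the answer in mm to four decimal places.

set_geometry: r = 18 mm, L = 120 mm, e = 3 mm; θ ← 0°
rotate_crank_by(-88°): θ ← 0° -88° = -88°
rotate_crank_by(+84°): θ ← -88° +84° = -4°
rotate_crank_by(+66°): θ ← -4° +66° = 62°
crank pin P = (r cos θ, r sin θ) = (8.450488, 15.893057)
h = r sin θ − e = 15.893057 − 3 = 12.893057
x = r cos θ + √(L² − h²) = 8.450488 + √(14400.0 − 166.2309) = 8.450488 + 119.305361 = 127.755849

127.7558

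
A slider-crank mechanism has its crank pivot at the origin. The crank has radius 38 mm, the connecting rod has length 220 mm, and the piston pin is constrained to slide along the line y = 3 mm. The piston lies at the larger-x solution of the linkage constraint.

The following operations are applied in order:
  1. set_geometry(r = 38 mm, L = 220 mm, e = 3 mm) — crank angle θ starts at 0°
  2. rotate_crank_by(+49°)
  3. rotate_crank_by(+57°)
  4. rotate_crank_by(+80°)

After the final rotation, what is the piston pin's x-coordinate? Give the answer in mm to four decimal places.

182.0977

set_geometry: r = 38 mm, L = 220 mm, e = 3 mm; θ ← 0°
rotate_crank_by(+49°): θ ← 0° +49° = 49°
rotate_crank_by(+57°): θ ← 49° +57° = 106°
rotate_crank_by(+80°): θ ← 106° +80° = 186°
crank pin P = (r cos θ, r sin θ) = (-37.791832, -3.972082)
h = r sin θ − e = -3.972082 − 3 = -6.972082
x = r cos θ + √(L² − h²) = -37.791832 + √(48400.0 − 48.6099) = -37.791832 + 219.889495 = 182.097663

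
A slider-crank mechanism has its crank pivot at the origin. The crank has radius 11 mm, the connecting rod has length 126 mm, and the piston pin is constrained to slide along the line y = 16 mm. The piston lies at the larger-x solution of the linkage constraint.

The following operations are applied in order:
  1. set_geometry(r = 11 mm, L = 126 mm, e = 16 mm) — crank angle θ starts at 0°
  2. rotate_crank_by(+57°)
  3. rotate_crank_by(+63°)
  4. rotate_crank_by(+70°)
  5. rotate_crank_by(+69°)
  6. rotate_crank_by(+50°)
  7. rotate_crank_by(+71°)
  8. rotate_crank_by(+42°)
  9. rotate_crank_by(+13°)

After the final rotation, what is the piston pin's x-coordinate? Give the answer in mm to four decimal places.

128.7323

set_geometry: r = 11 mm, L = 126 mm, e = 16 mm; θ ← 0°
rotate_crank_by(+57°): θ ← 0° +57° = 57°
rotate_crank_by(+63°): θ ← 57° +63° = 120°
rotate_crank_by(+70°): θ ← 120° +70° = 190°
rotate_crank_by(+69°): θ ← 190° +69° = 259°
rotate_crank_by(+50°): θ ← 259° +50° = 309°
rotate_crank_by(+71°): θ ← 309° +71° = 380°
rotate_crank_by(+42°): θ ← 380° +42° = 422°
rotate_crank_by(+13°): θ ← 422° +13° = 435°
crank pin P = (r cos θ, r sin θ) = (2.847009, 10.625184)
h = r sin θ − e = 10.625184 − 16 = -5.374816
x = r cos θ + √(L² − h²) = 2.847009 + √(15876.0 − 28.8886) = 2.847009 + 125.885310 = 128.732320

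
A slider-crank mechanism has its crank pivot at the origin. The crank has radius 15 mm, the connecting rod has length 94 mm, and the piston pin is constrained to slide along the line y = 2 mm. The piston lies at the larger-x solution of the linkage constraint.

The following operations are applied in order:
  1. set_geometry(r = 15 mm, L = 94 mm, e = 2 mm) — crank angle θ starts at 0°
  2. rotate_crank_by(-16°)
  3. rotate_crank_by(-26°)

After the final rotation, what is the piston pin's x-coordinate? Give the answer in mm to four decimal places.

set_geometry: r = 15 mm, L = 94 mm, e = 2 mm; θ ← 0°
rotate_crank_by(-16°): θ ← 0° -16° = -16°
rotate_crank_by(-26°): θ ← -16° -26° = -42°
crank pin P = (r cos θ, r sin θ) = (11.147172, -10.036959)
h = r sin θ − e = -10.036959 − 2 = -12.036959
x = r cos θ + √(L² − h²) = 11.147172 + √(8836.0 − 144.8884) = 11.147172 + 93.226132 = 104.373304

104.3733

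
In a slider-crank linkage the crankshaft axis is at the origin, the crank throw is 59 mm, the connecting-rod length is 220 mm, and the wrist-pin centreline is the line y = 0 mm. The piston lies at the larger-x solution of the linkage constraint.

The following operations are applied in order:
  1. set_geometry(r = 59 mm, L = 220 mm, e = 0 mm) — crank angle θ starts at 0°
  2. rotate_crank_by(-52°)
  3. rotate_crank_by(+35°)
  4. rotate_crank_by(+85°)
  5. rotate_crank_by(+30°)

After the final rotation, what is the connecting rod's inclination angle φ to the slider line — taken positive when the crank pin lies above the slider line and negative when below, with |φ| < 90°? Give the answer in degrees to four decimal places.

15.4009

set_geometry: r = 59 mm, L = 220 mm, e = 0 mm; θ ← 0°
rotate_crank_by(-52°): θ ← 0° -52° = -52°
rotate_crank_by(+35°): θ ← -52° +35° = -17°
rotate_crank_by(+85°): θ ← -17° +85° = 68°
rotate_crank_by(+30°): θ ← 68° +30° = 98°
crank pin P = (r cos θ, r sin θ) = (-8.211213, 58.425816)
h = r sin θ − e = 58.425816 − 0 = 58.425816
sin φ = h / L = 58.425816 / 220 = 0.26557189
φ = arcsin(0.26557189) = 15.400937°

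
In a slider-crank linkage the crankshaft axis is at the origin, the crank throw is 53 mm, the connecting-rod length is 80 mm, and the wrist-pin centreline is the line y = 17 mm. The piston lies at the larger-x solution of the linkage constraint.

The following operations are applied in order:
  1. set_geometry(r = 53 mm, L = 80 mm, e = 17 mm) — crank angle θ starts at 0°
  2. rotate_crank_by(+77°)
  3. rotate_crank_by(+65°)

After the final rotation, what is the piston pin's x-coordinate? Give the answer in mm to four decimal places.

set_geometry: r = 53 mm, L = 80 mm, e = 17 mm; θ ← 0°
rotate_crank_by(+77°): θ ← 0° +77° = 77°
rotate_crank_by(+65°): θ ← 77° +65° = 142°
crank pin P = (r cos θ, r sin θ) = (-41.764570, 32.630058)
h = r sin θ − e = 32.630058 − 17 = 15.630058
x = r cos θ + √(L² − h²) = -41.764570 + √(6400.0 − 244.2987) = -41.764570 + 78.458277 = 36.693707

36.6937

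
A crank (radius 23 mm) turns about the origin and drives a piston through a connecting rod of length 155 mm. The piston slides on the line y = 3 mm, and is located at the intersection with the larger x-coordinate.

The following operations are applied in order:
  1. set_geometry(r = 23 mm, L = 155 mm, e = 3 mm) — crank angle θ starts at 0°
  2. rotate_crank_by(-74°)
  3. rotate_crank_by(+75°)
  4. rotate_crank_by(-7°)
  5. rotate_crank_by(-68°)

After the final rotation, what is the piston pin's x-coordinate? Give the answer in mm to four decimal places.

159.2924

set_geometry: r = 23 mm, L = 155 mm, e = 3 mm; θ ← 0°
rotate_crank_by(-74°): θ ← 0° -74° = -74°
rotate_crank_by(+75°): θ ← -74° +75° = 1°
rotate_crank_by(-7°): θ ← 1° -7° = -6°
rotate_crank_by(-68°): θ ← -6° -68° = -74°
crank pin P = (r cos θ, r sin θ) = (6.339659, -22.109019)
h = r sin θ − e = -22.109019 − 3 = -25.109019
x = r cos θ + √(L² − h²) = 6.339659 + √(24025.0 − 630.4628) = 6.339659 + 152.952729 = 159.292388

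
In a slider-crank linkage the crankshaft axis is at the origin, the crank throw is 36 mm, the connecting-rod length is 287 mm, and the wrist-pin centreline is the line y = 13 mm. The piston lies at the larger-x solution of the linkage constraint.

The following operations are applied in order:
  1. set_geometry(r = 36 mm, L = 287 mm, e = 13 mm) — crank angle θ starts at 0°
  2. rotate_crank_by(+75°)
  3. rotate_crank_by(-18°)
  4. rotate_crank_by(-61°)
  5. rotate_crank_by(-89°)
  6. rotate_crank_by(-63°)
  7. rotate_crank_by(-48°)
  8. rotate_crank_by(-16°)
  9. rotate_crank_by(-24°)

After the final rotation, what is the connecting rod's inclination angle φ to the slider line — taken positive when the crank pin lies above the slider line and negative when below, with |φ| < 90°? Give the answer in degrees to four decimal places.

set_geometry: r = 36 mm, L = 287 mm, e = 13 mm; θ ← 0°
rotate_crank_by(+75°): θ ← 0° +75° = 75°
rotate_crank_by(-18°): θ ← 75° -18° = 57°
rotate_crank_by(-61°): θ ← 57° -61° = -4°
rotate_crank_by(-89°): θ ← -4° -89° = -93°
rotate_crank_by(-63°): θ ← -93° -63° = -156°
rotate_crank_by(-48°): θ ← -156° -48° = -204°
rotate_crank_by(-16°): θ ← -204° -16° = -220°
rotate_crank_by(-24°): θ ← -220° -24° = -244°
crank pin P = (r cos θ, r sin θ) = (-15.781361, 32.356586)
h = r sin θ − e = 32.356586 − 13 = 19.356586
sin φ = h / L = 19.356586 / 287 = 0.06744455
φ = arcsin(0.06744455) = 3.867224°

3.8672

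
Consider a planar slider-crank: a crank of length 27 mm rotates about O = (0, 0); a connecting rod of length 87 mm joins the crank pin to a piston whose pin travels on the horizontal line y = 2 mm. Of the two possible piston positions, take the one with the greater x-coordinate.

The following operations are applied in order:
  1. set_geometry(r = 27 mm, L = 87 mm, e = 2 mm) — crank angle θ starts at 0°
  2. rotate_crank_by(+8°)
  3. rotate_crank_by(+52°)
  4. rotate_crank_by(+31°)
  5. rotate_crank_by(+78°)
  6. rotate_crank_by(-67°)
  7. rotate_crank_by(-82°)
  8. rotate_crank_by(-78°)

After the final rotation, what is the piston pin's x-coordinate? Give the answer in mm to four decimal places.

set_geometry: r = 27 mm, L = 87 mm, e = 2 mm; θ ← 0°
rotate_crank_by(+8°): θ ← 0° +8° = 8°
rotate_crank_by(+52°): θ ← 8° +52° = 60°
rotate_crank_by(+31°): θ ← 60° +31° = 91°
rotate_crank_by(+78°): θ ← 91° +78° = 169°
rotate_crank_by(-67°): θ ← 169° -67° = 102°
rotate_crank_by(-82°): θ ← 102° -82° = 20°
rotate_crank_by(-78°): θ ← 20° -78° = -58°
crank pin P = (r cos θ, r sin θ) = (14.307820, -22.897299)
h = r sin θ − e = -22.897299 − 2 = -24.897299
x = r cos θ + √(L² − h²) = 14.307820 + √(7569.0 − 619.8755) = 14.307820 + 83.361409 = 97.669229

97.6692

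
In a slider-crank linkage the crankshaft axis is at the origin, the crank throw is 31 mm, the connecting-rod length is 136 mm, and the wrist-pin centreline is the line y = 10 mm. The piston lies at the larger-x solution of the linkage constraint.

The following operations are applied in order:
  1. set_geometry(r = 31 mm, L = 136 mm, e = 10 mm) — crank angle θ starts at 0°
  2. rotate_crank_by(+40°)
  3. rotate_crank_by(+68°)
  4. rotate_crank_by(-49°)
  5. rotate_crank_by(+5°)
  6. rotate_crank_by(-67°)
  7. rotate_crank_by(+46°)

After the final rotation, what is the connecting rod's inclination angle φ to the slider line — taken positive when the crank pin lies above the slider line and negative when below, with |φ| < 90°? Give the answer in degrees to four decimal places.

set_geometry: r = 31 mm, L = 136 mm, e = 10 mm; θ ← 0°
rotate_crank_by(+40°): θ ← 0° +40° = 40°
rotate_crank_by(+68°): θ ← 40° +68° = 108°
rotate_crank_by(-49°): θ ← 108° -49° = 59°
rotate_crank_by(+5°): θ ← 59° +5° = 64°
rotate_crank_by(-67°): θ ← 64° -67° = -3°
rotate_crank_by(+46°): θ ← -3° +46° = 43°
crank pin P = (r cos θ, r sin θ) = (22.671965, 21.141949)
h = r sin θ − e = 21.141949 − 10 = 11.141949
sin φ = h / L = 11.141949 / 136 = 0.08192610
φ = arcsin(0.08192610) = 4.699286°

4.6993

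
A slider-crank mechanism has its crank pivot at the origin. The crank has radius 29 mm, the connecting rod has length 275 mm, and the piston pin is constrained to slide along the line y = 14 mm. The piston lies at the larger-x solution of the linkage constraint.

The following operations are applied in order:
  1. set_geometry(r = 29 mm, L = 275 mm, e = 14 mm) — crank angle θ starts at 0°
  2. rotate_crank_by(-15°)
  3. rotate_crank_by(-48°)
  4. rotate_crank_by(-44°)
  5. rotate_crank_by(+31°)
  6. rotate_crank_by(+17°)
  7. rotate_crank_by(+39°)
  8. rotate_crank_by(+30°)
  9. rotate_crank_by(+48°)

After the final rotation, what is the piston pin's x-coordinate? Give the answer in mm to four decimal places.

set_geometry: r = 29 mm, L = 275 mm, e = 14 mm; θ ← 0°
rotate_crank_by(-15°): θ ← 0° -15° = -15°
rotate_crank_by(-48°): θ ← -15° -48° = -63°
rotate_crank_by(-44°): θ ← -63° -44° = -107°
rotate_crank_by(+31°): θ ← -107° +31° = -76°
rotate_crank_by(+17°): θ ← -76° +17° = -59°
rotate_crank_by(+39°): θ ← -59° +39° = -20°
rotate_crank_by(+30°): θ ← -20° +30° = 10°
rotate_crank_by(+48°): θ ← 10° +48° = 58°
crank pin P = (r cos θ, r sin θ) = (15.367659, 24.593395)
h = r sin θ − e = 24.593395 − 14 = 10.593395
x = r cos θ + √(L² − h²) = 15.367659 + √(75625.0 − 112.2200) = 15.367659 + 274.795888 = 290.163547

290.1635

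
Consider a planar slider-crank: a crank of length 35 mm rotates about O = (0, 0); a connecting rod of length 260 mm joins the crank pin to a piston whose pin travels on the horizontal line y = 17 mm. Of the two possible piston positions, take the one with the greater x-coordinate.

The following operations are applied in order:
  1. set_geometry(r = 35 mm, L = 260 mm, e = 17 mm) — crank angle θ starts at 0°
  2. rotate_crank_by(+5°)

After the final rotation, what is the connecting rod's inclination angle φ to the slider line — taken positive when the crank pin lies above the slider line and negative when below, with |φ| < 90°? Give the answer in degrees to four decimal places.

-3.0755

set_geometry: r = 35 mm, L = 260 mm, e = 17 mm; θ ← 0°
rotate_crank_by(+5°): θ ← 0° +5° = 5°
crank pin P = (r cos θ, r sin θ) = (34.866814, 3.050451)
h = r sin θ − e = 3.050451 − 17 = -13.949549
sin φ = h / L = -13.949549 / 260 = -0.05365211
φ = arcsin(-0.05365211) = -3.075516°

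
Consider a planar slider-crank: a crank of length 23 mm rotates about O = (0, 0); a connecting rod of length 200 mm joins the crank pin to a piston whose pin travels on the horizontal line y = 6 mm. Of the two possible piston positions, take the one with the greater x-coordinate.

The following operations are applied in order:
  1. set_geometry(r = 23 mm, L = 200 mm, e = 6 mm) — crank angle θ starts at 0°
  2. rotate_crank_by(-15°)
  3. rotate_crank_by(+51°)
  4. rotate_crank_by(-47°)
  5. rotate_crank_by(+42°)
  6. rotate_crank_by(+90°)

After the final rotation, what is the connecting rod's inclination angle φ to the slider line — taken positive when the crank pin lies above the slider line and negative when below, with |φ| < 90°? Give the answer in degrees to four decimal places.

3.9321

set_geometry: r = 23 mm, L = 200 mm, e = 6 mm; θ ← 0°
rotate_crank_by(-15°): θ ← 0° -15° = -15°
rotate_crank_by(+51°): θ ← -15° +51° = 36°
rotate_crank_by(-47°): θ ← 36° -47° = -11°
rotate_crank_by(+42°): θ ← -11° +42° = 31°
rotate_crank_by(+90°): θ ← 31° +90° = 121°
crank pin P = (r cos θ, r sin θ) = (-11.845876, 19.714848)
h = r sin θ − e = 19.714848 − 6 = 13.714848
sin φ = h / L = 13.714848 / 200 = 0.06857424
φ = arcsin(0.06857424) = 3.932100°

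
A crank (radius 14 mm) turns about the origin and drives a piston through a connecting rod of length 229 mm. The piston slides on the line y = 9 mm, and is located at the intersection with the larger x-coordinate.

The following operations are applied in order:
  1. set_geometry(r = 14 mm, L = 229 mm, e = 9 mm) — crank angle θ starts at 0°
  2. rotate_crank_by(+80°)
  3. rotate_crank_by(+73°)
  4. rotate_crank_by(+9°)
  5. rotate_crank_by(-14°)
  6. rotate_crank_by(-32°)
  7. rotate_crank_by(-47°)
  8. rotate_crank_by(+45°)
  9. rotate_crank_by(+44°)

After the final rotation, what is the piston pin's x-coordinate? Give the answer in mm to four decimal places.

215.9886

set_geometry: r = 14 mm, L = 229 mm, e = 9 mm; θ ← 0°
rotate_crank_by(+80°): θ ← 0° +80° = 80°
rotate_crank_by(+73°): θ ← 80° +73° = 153°
rotate_crank_by(+9°): θ ← 153° +9° = 162°
rotate_crank_by(-14°): θ ← 162° -14° = 148°
rotate_crank_by(-32°): θ ← 148° -32° = 116°
rotate_crank_by(-47°): θ ← 116° -47° = 69°
rotate_crank_by(+45°): θ ← 69° +45° = 114°
rotate_crank_by(+44°): θ ← 114° +44° = 158°
crank pin P = (r cos θ, r sin θ) = (-12.980574, 5.244492)
h = r sin θ − e = 5.244492 − 9 = -3.755508
x = r cos θ + √(L² − h²) = -12.980574 + √(52441.0 − 14.1038) = -12.980574 + 228.969204 = 215.988630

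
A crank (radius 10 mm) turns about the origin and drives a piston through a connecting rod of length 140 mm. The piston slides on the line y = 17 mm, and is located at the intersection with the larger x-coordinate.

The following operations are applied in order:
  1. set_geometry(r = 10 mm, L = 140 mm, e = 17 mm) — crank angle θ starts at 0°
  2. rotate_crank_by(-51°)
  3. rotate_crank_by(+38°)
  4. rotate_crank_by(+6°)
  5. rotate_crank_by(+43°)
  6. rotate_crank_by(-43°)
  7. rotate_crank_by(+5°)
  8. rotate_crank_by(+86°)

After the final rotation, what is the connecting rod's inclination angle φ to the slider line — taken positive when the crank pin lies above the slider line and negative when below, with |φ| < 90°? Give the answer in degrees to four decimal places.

-2.8884

set_geometry: r = 10 mm, L = 140 mm, e = 17 mm; θ ← 0°
rotate_crank_by(-51°): θ ← 0° -51° = -51°
rotate_crank_by(+38°): θ ← -51° +38° = -13°
rotate_crank_by(+6°): θ ← -13° +6° = -7°
rotate_crank_by(+43°): θ ← -7° +43° = 36°
rotate_crank_by(-43°): θ ← 36° -43° = -7°
rotate_crank_by(+5°): θ ← -7° +5° = -2°
rotate_crank_by(+86°): θ ← -2° +86° = 84°
crank pin P = (r cos θ, r sin θ) = (1.045285, 9.945219)
h = r sin θ − e = 9.945219 − 17 = -7.054781
sin φ = h / L = -7.054781 / 140 = -0.05039129
φ = arcsin(-0.05039129) = -2.888432°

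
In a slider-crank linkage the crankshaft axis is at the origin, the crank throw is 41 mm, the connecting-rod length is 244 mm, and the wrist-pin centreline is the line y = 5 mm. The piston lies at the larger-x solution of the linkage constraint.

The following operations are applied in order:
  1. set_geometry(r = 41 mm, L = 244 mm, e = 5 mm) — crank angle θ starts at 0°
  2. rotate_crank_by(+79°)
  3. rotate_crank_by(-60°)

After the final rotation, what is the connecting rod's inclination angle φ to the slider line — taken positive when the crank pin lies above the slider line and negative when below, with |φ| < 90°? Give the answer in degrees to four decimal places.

1.9607

set_geometry: r = 41 mm, L = 244 mm, e = 5 mm; θ ← 0°
rotate_crank_by(+79°): θ ← 0° +79° = 79°
rotate_crank_by(-60°): θ ← 79° -60° = 19°
crank pin P = (r cos θ, r sin θ) = (38.766262, 13.348294)
h = r sin θ − e = 13.348294 − 5 = 8.348294
sin φ = h / L = 8.348294 / 244 = 0.03421432
φ = arcsin(0.03421432) = 1.960719°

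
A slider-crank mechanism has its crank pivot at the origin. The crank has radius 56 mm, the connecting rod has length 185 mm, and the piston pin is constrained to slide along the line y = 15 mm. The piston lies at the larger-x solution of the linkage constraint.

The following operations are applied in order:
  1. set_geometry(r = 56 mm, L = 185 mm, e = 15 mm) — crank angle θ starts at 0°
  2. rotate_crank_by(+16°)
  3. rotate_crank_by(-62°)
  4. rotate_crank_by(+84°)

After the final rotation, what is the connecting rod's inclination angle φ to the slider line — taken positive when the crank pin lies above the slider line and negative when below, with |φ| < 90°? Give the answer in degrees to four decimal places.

set_geometry: r = 56 mm, L = 185 mm, e = 15 mm; θ ← 0°
rotate_crank_by(+16°): θ ← 0° +16° = 16°
rotate_crank_by(-62°): θ ← 16° -62° = -46°
rotate_crank_by(+84°): θ ← -46° +84° = 38°
crank pin P = (r cos θ, r sin θ) = (44.128602, 34.477043)
h = r sin θ − e = 34.477043 − 15 = 19.477043
sin φ = h / L = 19.477043 / 185 = 0.10528131
φ = arcsin(0.10528131) = 6.043374°

6.0434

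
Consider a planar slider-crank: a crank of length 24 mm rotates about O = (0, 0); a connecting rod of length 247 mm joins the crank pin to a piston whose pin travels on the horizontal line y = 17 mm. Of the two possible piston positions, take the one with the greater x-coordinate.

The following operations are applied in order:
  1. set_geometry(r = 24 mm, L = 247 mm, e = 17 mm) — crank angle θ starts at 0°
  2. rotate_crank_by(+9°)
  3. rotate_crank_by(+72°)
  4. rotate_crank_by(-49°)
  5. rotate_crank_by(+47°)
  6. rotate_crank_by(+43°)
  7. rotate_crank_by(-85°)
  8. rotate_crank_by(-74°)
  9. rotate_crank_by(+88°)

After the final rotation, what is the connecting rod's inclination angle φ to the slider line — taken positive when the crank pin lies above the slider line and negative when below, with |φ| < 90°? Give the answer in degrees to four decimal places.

set_geometry: r = 24 mm, L = 247 mm, e = 17 mm; θ ← 0°
rotate_crank_by(+9°): θ ← 0° +9° = 9°
rotate_crank_by(+72°): θ ← 9° +72° = 81°
rotate_crank_by(-49°): θ ← 81° -49° = 32°
rotate_crank_by(+47°): θ ← 32° +47° = 79°
rotate_crank_by(+43°): θ ← 79° +43° = 122°
rotate_crank_by(-85°): θ ← 122° -85° = 37°
rotate_crank_by(-74°): θ ← 37° -74° = -37°
rotate_crank_by(+88°): θ ← -37° +88° = 51°
crank pin P = (r cos θ, r sin θ) = (15.103689, 18.651503)
h = r sin θ − e = 18.651503 − 17 = 1.651503
sin φ = h / L = 1.651503 / 247 = 0.00668625
φ = arcsin(0.00668625) = 0.383097°

0.3831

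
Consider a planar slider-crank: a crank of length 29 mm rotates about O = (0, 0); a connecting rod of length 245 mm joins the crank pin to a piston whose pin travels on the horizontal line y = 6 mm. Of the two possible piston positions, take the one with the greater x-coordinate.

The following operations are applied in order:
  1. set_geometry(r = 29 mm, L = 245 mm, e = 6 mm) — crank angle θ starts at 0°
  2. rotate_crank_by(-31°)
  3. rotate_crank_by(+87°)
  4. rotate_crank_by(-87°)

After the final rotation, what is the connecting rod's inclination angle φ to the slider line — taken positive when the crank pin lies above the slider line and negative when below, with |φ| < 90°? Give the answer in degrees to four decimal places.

set_geometry: r = 29 mm, L = 245 mm, e = 6 mm; θ ← 0°
rotate_crank_by(-31°): θ ← 0° -31° = -31°
rotate_crank_by(+87°): θ ← -31° +87° = 56°
rotate_crank_by(-87°): θ ← 56° -87° = -31°
crank pin P = (r cos θ, r sin θ) = (24.857852, -14.936104)
h = r sin θ − e = -14.936104 − 6 = -20.936104
sin φ = h / L = -20.936104 / 245 = -0.08545349
φ = arcsin(-0.08545349) = -4.902103°

-4.9021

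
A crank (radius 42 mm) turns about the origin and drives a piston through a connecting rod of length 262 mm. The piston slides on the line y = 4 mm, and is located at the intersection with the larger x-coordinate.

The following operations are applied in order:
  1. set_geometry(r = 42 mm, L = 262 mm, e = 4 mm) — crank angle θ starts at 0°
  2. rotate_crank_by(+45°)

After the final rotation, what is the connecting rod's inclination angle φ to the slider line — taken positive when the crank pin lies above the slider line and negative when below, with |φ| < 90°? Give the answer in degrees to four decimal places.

5.6290

set_geometry: r = 42 mm, L = 262 mm, e = 4 mm; θ ← 0°
rotate_crank_by(+45°): θ ← 0° +45° = 45°
crank pin P = (r cos θ, r sin θ) = (29.698485, 29.698485)
h = r sin θ − e = 29.698485 − 4 = 25.698485
sin φ = h / L = 25.698485 / 262 = 0.09808582
φ = arcsin(0.09808582) = 5.628954°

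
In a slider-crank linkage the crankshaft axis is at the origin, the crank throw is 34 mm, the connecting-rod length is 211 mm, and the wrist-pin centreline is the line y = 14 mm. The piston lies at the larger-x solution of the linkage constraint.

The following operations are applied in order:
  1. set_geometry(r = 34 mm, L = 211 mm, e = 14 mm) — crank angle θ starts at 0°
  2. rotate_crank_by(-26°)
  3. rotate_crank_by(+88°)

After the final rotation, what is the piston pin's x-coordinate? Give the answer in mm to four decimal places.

226.3530

set_geometry: r = 34 mm, L = 211 mm, e = 14 mm; θ ← 0°
rotate_crank_by(-26°): θ ← 0° -26° = -26°
rotate_crank_by(+88°): θ ← -26° +88° = 62°
crank pin P = (r cos θ, r sin θ) = (15.962033, 30.020218)
h = r sin θ − e = 30.020218 − 14 = 16.020218
x = r cos θ + √(L² − h²) = 15.962033 + √(44521.0 − 256.6474) = 15.962033 + 210.390952 = 226.352985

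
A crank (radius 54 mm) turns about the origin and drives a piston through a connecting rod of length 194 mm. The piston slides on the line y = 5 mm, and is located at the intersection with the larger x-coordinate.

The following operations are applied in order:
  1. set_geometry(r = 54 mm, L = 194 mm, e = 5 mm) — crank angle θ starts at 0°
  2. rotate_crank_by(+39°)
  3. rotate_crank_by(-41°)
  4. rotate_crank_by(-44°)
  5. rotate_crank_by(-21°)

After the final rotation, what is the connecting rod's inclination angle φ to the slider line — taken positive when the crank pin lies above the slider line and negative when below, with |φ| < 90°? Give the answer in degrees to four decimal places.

-16.3794

set_geometry: r = 54 mm, L = 194 mm, e = 5 mm; θ ← 0°
rotate_crank_by(+39°): θ ← 0° +39° = 39°
rotate_crank_by(-41°): θ ← 39° -41° = -2°
rotate_crank_by(-44°): θ ← -2° -44° = -46°
rotate_crank_by(-21°): θ ← -46° -21° = -67°
crank pin P = (r cos θ, r sin θ) = (21.099481, -49.707262)
h = r sin θ − e = -49.707262 − 5 = -54.707262
sin φ = h / L = -54.707262 / 194 = -0.28199620
φ = arcsin(-0.28199620) = -16.379380°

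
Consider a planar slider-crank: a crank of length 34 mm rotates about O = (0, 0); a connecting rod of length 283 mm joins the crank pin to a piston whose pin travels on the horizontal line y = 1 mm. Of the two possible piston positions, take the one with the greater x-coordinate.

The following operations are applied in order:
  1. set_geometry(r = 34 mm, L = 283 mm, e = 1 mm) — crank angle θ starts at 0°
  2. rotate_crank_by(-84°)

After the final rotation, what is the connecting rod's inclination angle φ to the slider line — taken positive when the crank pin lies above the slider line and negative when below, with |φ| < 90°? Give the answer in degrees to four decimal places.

set_geometry: r = 34 mm, L = 283 mm, e = 1 mm; θ ← 0°
rotate_crank_by(-84°): θ ← 0° -84° = -84°
crank pin P = (r cos θ, r sin θ) = (3.553968, -33.813744)
h = r sin θ − e = -33.813744 − 1 = -34.813744
sin φ = h / L = -34.813744 / 283 = -0.12301676
φ = arcsin(-0.12301676) = -7.066241°

-7.0662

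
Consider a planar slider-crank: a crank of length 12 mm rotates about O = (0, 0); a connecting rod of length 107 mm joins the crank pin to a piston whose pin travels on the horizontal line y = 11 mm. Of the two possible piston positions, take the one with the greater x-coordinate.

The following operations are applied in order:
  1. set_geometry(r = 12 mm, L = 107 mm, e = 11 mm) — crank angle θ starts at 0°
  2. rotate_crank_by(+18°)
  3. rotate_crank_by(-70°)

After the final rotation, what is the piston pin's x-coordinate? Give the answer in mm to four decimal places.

112.4143

set_geometry: r = 12 mm, L = 107 mm, e = 11 mm; θ ← 0°
rotate_crank_by(+18°): θ ← 0° +18° = 18°
rotate_crank_by(-70°): θ ← 18° -70° = -52°
crank pin P = (r cos θ, r sin θ) = (7.387938, -9.456129)
h = r sin θ − e = -9.456129 − 11 = -20.456129
x = r cos θ + √(L² − h²) = 7.387938 + √(11449.0 − 418.4532) = 7.387938 + 105.026410 = 112.414348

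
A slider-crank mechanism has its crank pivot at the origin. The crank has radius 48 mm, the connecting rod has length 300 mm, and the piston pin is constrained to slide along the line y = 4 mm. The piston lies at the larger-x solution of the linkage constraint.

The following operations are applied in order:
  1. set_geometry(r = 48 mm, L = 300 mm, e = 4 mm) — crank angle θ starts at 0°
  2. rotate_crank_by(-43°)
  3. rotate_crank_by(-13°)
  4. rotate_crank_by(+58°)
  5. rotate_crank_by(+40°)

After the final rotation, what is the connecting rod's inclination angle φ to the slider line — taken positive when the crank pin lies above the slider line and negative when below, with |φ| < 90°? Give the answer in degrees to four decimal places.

set_geometry: r = 48 mm, L = 300 mm, e = 4 mm; θ ← 0°
rotate_crank_by(-43°): θ ← 0° -43° = -43°
rotate_crank_by(-13°): θ ← -43° -13° = -56°
rotate_crank_by(+58°): θ ← -56° +58° = 2°
rotate_crank_by(+40°): θ ← 2° +40° = 42°
crank pin P = (r cos θ, r sin θ) = (35.670952, 32.118269)
h = r sin θ − e = 32.118269 − 4 = 28.118269
sin φ = h / L = 28.118269 / 300 = 0.09372756
φ = arcsin(0.09372756) = 5.378088°

5.3781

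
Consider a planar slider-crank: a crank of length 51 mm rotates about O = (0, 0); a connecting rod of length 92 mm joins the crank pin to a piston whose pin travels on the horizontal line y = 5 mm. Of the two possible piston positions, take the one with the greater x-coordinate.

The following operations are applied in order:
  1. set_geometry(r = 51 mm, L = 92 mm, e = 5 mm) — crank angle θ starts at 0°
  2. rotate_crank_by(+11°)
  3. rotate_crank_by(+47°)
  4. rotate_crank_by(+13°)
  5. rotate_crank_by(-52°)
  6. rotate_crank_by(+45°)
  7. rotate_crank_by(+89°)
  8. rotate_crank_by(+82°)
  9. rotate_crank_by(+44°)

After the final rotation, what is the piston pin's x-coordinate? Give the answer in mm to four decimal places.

set_geometry: r = 51 mm, L = 92 mm, e = 5 mm; θ ← 0°
rotate_crank_by(+11°): θ ← 0° +11° = 11°
rotate_crank_by(+47°): θ ← 11° +47° = 58°
rotate_crank_by(+13°): θ ← 58° +13° = 71°
rotate_crank_by(-52°): θ ← 71° -52° = 19°
rotate_crank_by(+45°): θ ← 19° +45° = 64°
rotate_crank_by(+89°): θ ← 64° +89° = 153°
rotate_crank_by(+82°): θ ← 153° +82° = 235°
rotate_crank_by(+44°): θ ← 235° +44° = 279°
crank pin P = (r cos θ, r sin θ) = (7.978158, -50.372105)
h = r sin θ − e = -50.372105 − 5 = -55.372105
x = r cos θ + √(L² − h²) = 7.978158 + √(8464.0 − 3066.0701) = 7.978158 + 73.470606 = 81.448764

81.4488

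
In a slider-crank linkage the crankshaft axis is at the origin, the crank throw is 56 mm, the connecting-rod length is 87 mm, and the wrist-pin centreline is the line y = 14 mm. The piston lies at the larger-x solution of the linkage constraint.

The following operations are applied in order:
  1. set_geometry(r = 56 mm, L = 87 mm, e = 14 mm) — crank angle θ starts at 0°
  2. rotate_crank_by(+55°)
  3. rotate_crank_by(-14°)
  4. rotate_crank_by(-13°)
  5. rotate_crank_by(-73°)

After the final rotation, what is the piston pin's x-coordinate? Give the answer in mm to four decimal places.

set_geometry: r = 56 mm, L = 87 mm, e = 14 mm; θ ← 0°
rotate_crank_by(+55°): θ ← 0° +55° = 55°
rotate_crank_by(-14°): θ ← 55° -14° = 41°
rotate_crank_by(-13°): θ ← 41° -13° = 28°
rotate_crank_by(-73°): θ ← 28° -73° = -45°
crank pin P = (r cos θ, r sin θ) = (39.597980, -39.597980)
h = r sin θ − e = -39.597980 − 14 = -53.597980
x = r cos θ + √(L² − h²) = 39.597980 + √(7569.0 − 2872.7434) = 39.597980 + 68.529239 = 108.127219

108.1272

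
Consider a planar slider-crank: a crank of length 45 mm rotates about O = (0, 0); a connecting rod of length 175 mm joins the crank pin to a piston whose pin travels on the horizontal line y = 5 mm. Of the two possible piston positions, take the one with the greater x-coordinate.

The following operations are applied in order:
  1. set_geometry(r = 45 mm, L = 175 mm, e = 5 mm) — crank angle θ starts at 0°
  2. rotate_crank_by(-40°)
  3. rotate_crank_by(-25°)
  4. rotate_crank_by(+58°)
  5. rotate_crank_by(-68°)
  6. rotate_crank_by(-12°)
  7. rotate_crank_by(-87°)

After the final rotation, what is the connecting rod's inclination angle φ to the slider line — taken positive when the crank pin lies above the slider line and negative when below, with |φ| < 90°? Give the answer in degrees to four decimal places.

-3.1787

set_geometry: r = 45 mm, L = 175 mm, e = 5 mm; θ ← 0°
rotate_crank_by(-40°): θ ← 0° -40° = -40°
rotate_crank_by(-25°): θ ← -40° -25° = -65°
rotate_crank_by(+58°): θ ← -65° +58° = -7°
rotate_crank_by(-68°): θ ← -7° -68° = -75°
rotate_crank_by(-12°): θ ← -75° -12° = -87°
rotate_crank_by(-87°): θ ← -87° -87° = -174°
crank pin P = (r cos θ, r sin θ) = (-44.753485, -4.703781)
h = r sin θ − e = -4.703781 − 5 = -9.703781
sin φ = h / L = -9.703781 / 175 = -0.05545018
φ = arcsin(-0.05545018) = -3.178691°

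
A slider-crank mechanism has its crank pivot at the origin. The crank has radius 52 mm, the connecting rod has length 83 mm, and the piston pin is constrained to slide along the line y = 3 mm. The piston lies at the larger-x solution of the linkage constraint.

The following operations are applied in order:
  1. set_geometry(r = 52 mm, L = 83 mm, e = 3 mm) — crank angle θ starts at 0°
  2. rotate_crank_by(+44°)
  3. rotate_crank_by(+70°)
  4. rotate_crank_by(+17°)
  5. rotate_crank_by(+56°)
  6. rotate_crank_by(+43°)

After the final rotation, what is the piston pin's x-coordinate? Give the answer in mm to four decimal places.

37.6681

set_geometry: r = 52 mm, L = 83 mm, e = 3 mm; θ ← 0°
rotate_crank_by(+44°): θ ← 0° +44° = 44°
rotate_crank_by(+70°): θ ← 44° +70° = 114°
rotate_crank_by(+17°): θ ← 114° +17° = 131°
rotate_crank_by(+56°): θ ← 131° +56° = 187°
rotate_crank_by(+43°): θ ← 187° +43° = 230°
crank pin P = (r cos θ, r sin θ) = (-33.424956, -39.834311)
h = r sin θ − e = -39.834311 − 3 = -42.834311
x = r cos θ + √(L² − h²) = -33.424956 + √(6889.0 − 1834.7782) = -33.424956 + 71.093050 = 37.668095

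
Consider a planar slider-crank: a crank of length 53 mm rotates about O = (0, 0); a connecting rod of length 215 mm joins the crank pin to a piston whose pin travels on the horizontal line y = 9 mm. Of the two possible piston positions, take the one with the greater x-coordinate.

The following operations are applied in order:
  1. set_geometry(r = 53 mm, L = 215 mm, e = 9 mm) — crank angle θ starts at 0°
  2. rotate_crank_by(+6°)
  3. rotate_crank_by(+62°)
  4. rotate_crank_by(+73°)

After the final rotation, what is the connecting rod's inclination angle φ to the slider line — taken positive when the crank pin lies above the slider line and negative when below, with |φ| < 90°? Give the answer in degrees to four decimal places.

set_geometry: r = 53 mm, L = 215 mm, e = 9 mm; θ ← 0°
rotate_crank_by(+6°): θ ← 0° +6° = 6°
rotate_crank_by(+62°): θ ← 6° +62° = 68°
rotate_crank_by(+73°): θ ← 68° +73° = 141°
crank pin P = (r cos θ, r sin θ) = (-41.188736, 33.353981)
h = r sin θ − e = 33.353981 − 9 = 24.353981
sin φ = h / L = 24.353981 / 215 = 0.11327433
φ = arcsin(0.11327433) = 6.504101°

6.5041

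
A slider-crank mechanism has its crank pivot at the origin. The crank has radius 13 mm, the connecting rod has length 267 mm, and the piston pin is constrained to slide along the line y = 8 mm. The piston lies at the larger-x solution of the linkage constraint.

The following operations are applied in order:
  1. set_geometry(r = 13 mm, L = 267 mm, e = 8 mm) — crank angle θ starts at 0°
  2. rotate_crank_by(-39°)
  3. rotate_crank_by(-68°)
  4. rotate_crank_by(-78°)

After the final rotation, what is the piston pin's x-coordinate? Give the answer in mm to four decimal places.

253.9611

set_geometry: r = 13 mm, L = 267 mm, e = 8 mm; θ ← 0°
rotate_crank_by(-39°): θ ← 0° -39° = -39°
rotate_crank_by(-68°): θ ← -39° -68° = -107°
rotate_crank_by(-78°): θ ← -107° -78° = -185°
crank pin P = (r cos θ, r sin θ) = (-12.950531, 1.133025)
h = r sin θ − e = 1.133025 − 8 = -6.866975
x = r cos θ + √(L² − h²) = -12.950531 + √(71289.0 − 47.1554) = -12.950531 + 266.911679 = 253.961148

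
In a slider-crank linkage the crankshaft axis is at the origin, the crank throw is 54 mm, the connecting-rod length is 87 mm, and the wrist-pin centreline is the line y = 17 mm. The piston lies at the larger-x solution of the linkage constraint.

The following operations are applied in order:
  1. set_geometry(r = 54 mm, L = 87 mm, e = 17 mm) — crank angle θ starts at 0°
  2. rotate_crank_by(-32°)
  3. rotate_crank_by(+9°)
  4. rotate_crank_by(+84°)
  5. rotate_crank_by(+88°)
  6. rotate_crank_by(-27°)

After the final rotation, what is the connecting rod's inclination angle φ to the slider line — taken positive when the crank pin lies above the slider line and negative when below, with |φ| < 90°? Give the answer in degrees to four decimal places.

19.3278

set_geometry: r = 54 mm, L = 87 mm, e = 17 mm; θ ← 0°
rotate_crank_by(-32°): θ ← 0° -32° = -32°
rotate_crank_by(+9°): θ ← -32° +9° = -23°
rotate_crank_by(+84°): θ ← -23° +84° = 61°
rotate_crank_by(+88°): θ ← 61° +88° = 149°
rotate_crank_by(-27°): θ ← 149° -27° = 122°
crank pin P = (r cos θ, r sin θ) = (-28.615640, 45.794597)
h = r sin θ − e = 45.794597 − 17 = 28.794597
sin φ = h / L = 28.794597 / 87 = 0.33097238
φ = arcsin(0.33097238) = 19.327806°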